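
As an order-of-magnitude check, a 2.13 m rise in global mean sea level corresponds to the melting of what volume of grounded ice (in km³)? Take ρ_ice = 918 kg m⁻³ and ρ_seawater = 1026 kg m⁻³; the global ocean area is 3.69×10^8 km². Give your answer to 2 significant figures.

≈ 8.8×10^5 km³

Required water volume = Δh × A = 2.13 m × 3.69×10^14 m² = 7.860×10^14 m³ = 7.860×10^5 km³.
Ice volume = water volume × ρ_w/ρ_ice = 7.860×10^5 × 1026/918 = 8.8×10^5 km³.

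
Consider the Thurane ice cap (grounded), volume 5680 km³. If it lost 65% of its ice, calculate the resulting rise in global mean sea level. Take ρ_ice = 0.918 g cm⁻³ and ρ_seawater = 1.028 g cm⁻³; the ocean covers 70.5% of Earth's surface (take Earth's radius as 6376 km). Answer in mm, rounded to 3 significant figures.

Thurane: 0.65 × 5680 km³ × (918/1028) = 3297 km³ of water.
Spread over 3.60×10^14 m² of ocean, Δh = 3.297×10^12 / 3.60×10^14 = 9.15×10^-3 m = 9.15 mm.

≈ 9.15 mm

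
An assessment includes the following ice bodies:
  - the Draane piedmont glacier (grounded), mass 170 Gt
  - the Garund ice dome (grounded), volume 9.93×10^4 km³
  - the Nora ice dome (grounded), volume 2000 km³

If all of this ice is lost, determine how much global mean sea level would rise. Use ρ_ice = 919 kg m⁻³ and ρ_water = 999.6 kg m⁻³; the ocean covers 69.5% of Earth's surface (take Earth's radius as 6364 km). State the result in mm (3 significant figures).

Draane: 170 Gt = 1.700×10^14 kg; dividing by ρ_w = 999.6 kg m⁻³ gives 1.701×10^11 m³ of water.
Garund: 9.93×10^4 km³ × (919/999.6) = 9.129×10^4 km³ of water.
Nora: 2000 km³ × (919/999.6) = 1839 km³ of water.
Total added water ≈ 9.330×10^13 m³ over 3.54×10^14 m² → Δh = 0.264 m = 264 mm.

≈ 264 mm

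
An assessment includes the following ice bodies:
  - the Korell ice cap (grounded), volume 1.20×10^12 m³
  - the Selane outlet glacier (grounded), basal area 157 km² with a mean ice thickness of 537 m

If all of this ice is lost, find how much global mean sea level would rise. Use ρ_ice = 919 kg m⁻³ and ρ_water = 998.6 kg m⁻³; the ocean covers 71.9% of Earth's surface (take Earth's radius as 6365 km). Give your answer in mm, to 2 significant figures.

≈ 3.2 mm

Korell: 1.20×10^12 m³ × (919/998.6) = 1.104×10^12 m³ of water.
Selane: ice volume = 157 km² × 537 m = 84.31 km³; 84.31 × (919/998.6) = 77.59 km³ of water.
Total added water ≈ 1.182×10^12 m³ over 3.66×10^14 m² → Δh = 3.23×10^-3 m = 3.2 mm.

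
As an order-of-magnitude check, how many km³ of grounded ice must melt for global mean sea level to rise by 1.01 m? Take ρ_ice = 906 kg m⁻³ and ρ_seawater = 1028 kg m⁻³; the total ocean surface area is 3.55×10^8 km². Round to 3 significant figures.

≈ 4.07×10^5 km³

Required water volume = Δh × A = 1.01 m × 3.55×10^14 m² = 3.586×10^14 m³ = 3.586×10^5 km³.
Ice volume = water volume × ρ_w/ρ_ice = 3.586×10^5 × 1028/906 = 4.07×10^5 km³.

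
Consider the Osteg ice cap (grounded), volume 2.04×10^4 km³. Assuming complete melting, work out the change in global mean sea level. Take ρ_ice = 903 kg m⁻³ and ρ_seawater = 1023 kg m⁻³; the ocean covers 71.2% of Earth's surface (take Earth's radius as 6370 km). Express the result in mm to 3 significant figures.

≈ 49.6 mm

Osteg: 2.04×10^4 km³ × (903/1023) = 1.801×10^4 km³ of water.
Spread over 3.63×10^14 m² of ocean, Δh = 1.801×10^13 / 3.63×10^14 = 0.0496 m = 49.6 mm.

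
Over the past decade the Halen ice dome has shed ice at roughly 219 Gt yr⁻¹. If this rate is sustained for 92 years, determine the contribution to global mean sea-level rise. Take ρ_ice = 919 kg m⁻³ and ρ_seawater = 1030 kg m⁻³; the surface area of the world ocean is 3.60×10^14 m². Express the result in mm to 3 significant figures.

≈ 54.3 mm

Total mass lost = 219 Gt/yr × 92 yr = 2.015×10^4 Gt = 2.015×10^16 kg.
ρ_w = 1030 kg m⁻³, so water volume = 2.015×10^16 / 1030 = 1.956×10^13 m³.
Δh = 1.956×10^13 / 3.60×10^14 = 0.0543 m = 54.3 mm.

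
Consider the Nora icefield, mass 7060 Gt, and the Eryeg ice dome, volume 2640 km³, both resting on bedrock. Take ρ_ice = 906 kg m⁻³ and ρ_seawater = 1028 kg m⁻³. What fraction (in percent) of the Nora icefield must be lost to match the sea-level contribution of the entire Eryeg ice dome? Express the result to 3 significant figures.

Equal sea-level rise means equal mass of meltwater, i.e. equal mass of ice lost.
Ice mass of Eryeg: 2.392×10^15 kg; ice mass of Nora: 7.060×10^15 kg.
Fraction required = 2.392×10^15 / 7.060×10^15 = 0.339 → 33.9 %.

≈ 33.9 %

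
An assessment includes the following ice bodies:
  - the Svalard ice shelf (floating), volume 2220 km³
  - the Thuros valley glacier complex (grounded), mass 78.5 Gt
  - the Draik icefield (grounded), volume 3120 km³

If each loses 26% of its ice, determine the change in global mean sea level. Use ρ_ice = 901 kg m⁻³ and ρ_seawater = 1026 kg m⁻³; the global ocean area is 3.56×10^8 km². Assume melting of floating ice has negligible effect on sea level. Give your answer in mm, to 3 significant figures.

≈ 2.06 mm

The Svalard ice shelf is floating and already displaces its own weight of water, so its melt adds essentially nothing to sea level.
Thuros: 0.26 × 78.5 Gt = 2.041×10^13 kg; dividing by ρ_w = 1026 kg m⁻³ gives 1.989×10^10 m³ of water.
Draik: 0.26 × 3120 km³ × (901/1026) = 712.4 km³ of water.
Total added water ≈ 7.323×10^11 m³ over 3.56×10^14 m² → Δh = 2.06×10^-3 m = 2.06 mm.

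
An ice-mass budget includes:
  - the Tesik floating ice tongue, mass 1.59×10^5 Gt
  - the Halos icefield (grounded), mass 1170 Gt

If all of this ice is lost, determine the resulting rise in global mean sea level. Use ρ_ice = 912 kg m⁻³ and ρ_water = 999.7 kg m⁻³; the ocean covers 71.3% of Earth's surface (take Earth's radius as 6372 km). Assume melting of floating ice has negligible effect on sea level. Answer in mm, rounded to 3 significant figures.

The Tesik floating ice tongue is floating and already displaces its own weight of water, so its melt adds essentially nothing to sea level.
Halos: 1170 Gt = 1.170×10^15 kg; dividing by ρ_w = 999.7 kg m⁻³ gives 1.170×10^12 m³ of water.
Total added water ≈ 1.170×10^12 m³ over 3.64×10^14 m² → Δh = 3.22×10^-3 m = 3.22 mm.

≈ 3.22 mm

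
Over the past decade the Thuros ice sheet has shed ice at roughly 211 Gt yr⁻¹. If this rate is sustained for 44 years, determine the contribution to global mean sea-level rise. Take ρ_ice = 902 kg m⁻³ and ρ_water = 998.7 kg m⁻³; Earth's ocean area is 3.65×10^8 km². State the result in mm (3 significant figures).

Total mass lost = 211 Gt/yr × 44 yr = 9284 Gt = 9.284×10^15 kg.
ρ_w = 998.7 kg m⁻³, so water volume = 9.284×10^15 / 998.7 = 9.296×10^12 m³.
Δh = 9.296×10^12 / 3.65×10^14 = 0.0255 m = 25.5 mm.

≈ 25.5 mm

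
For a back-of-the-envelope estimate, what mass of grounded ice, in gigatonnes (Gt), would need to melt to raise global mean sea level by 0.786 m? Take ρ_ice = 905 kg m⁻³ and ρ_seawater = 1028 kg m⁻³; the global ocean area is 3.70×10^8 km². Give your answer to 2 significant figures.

Required water volume = Δh × A = 0.786 m × 3.70×10^14 m² = 2.908×10^14 m³.
ρ_w = 1028 kg m⁻³, so the mass of water = 2.908×10^14 m³ × 1028 kg m⁻³ = 2.990×10^17 kg = 3.0×10^5 Gt (and the same mass of ice, by conservation).

≈ 3.0×10^5 Gt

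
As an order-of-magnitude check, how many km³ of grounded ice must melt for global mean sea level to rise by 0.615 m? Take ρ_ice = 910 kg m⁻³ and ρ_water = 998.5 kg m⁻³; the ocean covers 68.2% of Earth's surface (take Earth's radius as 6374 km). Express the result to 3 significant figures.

Required water volume = Δh × A = 0.615 m × 3.48×10^14 m² = 2.141×10^14 m³ = 2.141×10^5 km³.
Ice volume = water volume × ρ_w/ρ_ice = 2.141×10^5 × 998.5/910 = 2.35×10^5 km³.

≈ 2.35×10^5 km³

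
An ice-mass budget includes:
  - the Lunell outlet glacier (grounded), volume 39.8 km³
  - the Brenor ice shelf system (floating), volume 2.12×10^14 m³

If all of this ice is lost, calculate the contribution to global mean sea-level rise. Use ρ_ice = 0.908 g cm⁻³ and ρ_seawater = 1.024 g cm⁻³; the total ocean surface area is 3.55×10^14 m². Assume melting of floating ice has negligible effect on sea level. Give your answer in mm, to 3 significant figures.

Lunell: 39.8 km³ × (908/1024) = 35.29 km³ of water.
The Brenor ice shelf system is floating and already displaces its own weight of water, so its melt adds essentially nothing to sea level.
Total added water ≈ 3.529×10^10 m³ over 3.55×10^14 m² → Δh = 9.94×10^-5 m = 0.0994 mm.

≈ 0.0994 mm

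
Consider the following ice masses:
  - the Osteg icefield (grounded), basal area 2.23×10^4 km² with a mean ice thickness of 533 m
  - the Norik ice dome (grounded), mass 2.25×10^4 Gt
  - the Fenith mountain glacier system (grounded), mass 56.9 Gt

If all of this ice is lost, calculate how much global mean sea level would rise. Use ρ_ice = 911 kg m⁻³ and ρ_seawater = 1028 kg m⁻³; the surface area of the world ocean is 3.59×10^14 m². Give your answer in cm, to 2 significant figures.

≈ 9.0 cm

Osteg: ice volume = 2.23×10^4 km² × 533 m = 1.189×10^4 km³; 1.189×10^4 × (911/1028) = 1.053×10^4 km³ of water.
Norik: 2.25×10^4 Gt = 2.250×10^16 kg; dividing by ρ_w = 1028 kg m⁻³ gives 2.189×10^13 m³ of water.
Fenith: 56.9 Gt = 5.690×10^13 kg; dividing by ρ_w = 1028 kg m⁻³ gives 5.535×10^10 m³ of water.
Total added water ≈ 3.248×10^13 m³ over 3.59×10^14 m² → Δh = 0.0905 m = 9.0 cm.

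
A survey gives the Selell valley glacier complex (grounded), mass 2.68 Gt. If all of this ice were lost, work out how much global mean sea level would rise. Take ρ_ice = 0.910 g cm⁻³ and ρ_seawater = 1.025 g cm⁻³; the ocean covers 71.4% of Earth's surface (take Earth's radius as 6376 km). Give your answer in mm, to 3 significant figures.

Selell: 2.68 Gt = 2.680×10^12 kg; dividing by ρ_w = 1.025 g cm⁻³ = 1025 kg m⁻³ gives 2.615×10^9 m³ of water.
Spread over 3.65×10^14 m² of ocean, Δh = 2.615×10^9 / 3.65×10^14 = 7.17×10^-6 m = 7.17×10^-3 mm.

≈ 7.17×10^-3 mm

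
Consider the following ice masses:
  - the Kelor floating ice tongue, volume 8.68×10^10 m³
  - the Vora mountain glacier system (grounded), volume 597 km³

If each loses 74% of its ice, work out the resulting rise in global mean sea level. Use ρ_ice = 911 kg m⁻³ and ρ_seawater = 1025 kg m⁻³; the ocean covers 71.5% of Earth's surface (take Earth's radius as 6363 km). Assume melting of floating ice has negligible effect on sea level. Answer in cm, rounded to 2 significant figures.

≈ 0.11 cm

The Kelor floating ice tongue is floating and already displaces its own weight of water, so its melt adds essentially nothing to sea level.
Vora: 0.74 × 597 km³ × (911/1025) = 392.6 km³ of water.
Total added water ≈ 3.926×10^11 m³ over 3.64×10^14 m² → Δh = 1.08×10^-3 m = 0.11 cm.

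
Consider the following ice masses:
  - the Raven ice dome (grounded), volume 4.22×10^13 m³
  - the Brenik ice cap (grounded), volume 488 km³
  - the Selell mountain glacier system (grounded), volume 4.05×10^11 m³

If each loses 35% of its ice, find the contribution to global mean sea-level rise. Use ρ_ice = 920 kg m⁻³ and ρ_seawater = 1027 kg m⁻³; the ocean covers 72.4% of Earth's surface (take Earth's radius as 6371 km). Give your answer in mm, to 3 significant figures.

Raven: 0.35 × 4.22×10^13 m³ × (920/1027) = 1.323×10^13 m³ of water.
Brenik: 0.35 × 488 km³ × (920/1027) = 153.0 km³ of water.
Selell: 0.35 × 4.05×10^11 m³ × (920/1027) = 1.270×10^11 m³ of water.
Total added water ≈ 1.351×10^13 m³ over 3.69×10^14 m² → Δh = 0.0366 m = 36.6 mm.

≈ 36.6 mm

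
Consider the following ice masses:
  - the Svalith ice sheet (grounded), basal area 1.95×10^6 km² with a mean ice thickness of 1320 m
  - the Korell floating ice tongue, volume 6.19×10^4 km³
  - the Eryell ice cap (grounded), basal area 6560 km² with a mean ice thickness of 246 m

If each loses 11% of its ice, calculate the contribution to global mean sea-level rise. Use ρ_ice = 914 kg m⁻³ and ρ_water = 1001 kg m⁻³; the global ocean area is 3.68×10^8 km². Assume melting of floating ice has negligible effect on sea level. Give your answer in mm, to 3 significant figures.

Svalith: ice volume = 1.95×10^6 km² × 1320 m = 2.574×10^6 km³; 0.11 × 2.574×10^6 × (914/1001) = 2.585×10^5 km³ of water.
The Korell floating ice tongue is floating and already displaces its own weight of water, so its melt adds essentially nothing to sea level.
Eryell: ice volume = 6560 km² × 246 m = 1614 km³; 0.11 × 1614 × (914/1001) = 162.1 km³ of water.
Total added water ≈ 2.587×10^14 m³ over 3.68×10^14 m² → Δh = 0.703 m = 703 mm.

≈ 703 mm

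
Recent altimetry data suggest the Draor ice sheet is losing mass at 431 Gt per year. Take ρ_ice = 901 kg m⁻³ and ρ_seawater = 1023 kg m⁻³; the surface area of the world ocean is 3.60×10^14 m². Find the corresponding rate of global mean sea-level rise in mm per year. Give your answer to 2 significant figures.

ρ_w = 1023 kg m⁻³. Annual water volume added = 431 Gt / ρ_w = 4.310×10^14 kg / 1023 kg m⁻³ = 4.213×10^11 m³.
Δh per year = 4.213×10^11 / 3.60×10^14 = 1.17×10^-3 m = 1.2 mm.

≈ 1.2 mm/yr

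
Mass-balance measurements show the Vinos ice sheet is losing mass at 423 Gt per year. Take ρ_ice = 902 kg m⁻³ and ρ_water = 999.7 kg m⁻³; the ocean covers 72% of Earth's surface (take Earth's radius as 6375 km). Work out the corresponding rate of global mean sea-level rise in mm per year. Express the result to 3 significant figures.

ρ_w = 999.7 kg m⁻³. Annual water volume added = 423 Gt / ρ_w = 4.230×10^14 kg / 999.7 kg m⁻³ = 4.231×10^11 m³.
Δh per year = 4.231×10^11 / 3.68×10^14 = 1.15×10^-3 m = 1.15 mm.

≈ 1.15 mm/yr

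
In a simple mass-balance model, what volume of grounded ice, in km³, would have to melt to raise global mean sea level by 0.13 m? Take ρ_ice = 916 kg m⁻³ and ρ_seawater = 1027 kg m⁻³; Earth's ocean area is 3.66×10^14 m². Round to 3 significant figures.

Required water volume = Δh × A = 0.13 m × 3.66×10^14 m² = 4.758×10^13 m³ = 4.758×10^4 km³.
Ice volume = water volume × ρ_w/ρ_ice = 4.758×10^4 × 1027/916 = 5.33×10^4 km³.

≈ 5.33×10^4 km³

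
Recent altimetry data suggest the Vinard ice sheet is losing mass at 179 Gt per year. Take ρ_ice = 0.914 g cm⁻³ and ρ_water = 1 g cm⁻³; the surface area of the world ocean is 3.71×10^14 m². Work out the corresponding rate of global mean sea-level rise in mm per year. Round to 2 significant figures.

≈ 0.48 mm/yr

ρ_w = 1 g cm⁻³ = 1000 kg m⁻³. Annual water volume added = 179 Gt / ρ_w = 1.790×10^14 kg / 1000 kg m⁻³ = 1.790×10^11 m³.
Δh per year = 1.790×10^11 / 3.71×10^14 = 4.82×10^-4 m = 0.48 mm.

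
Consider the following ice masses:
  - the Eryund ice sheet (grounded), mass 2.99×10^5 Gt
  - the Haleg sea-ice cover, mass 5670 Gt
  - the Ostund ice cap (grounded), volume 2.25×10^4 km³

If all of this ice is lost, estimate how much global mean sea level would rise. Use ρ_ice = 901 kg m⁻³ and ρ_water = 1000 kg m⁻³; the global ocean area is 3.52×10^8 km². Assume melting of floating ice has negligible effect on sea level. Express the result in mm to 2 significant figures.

Eryund: 2.99×10^5 Gt = 2.990×10^17 kg; dividing by ρ_w = 1000 kg m⁻³ gives 2.990×10^14 m³ of water.
The Haleg sea-ice cover is floating and already displaces its own weight of water, so its melt adds essentially nothing to sea level.
Ostund: 2.25×10^4 km³ × (901/1000) = 2.027×10^4 km³ of water.
Total added water ≈ 3.193×10^14 m³ over 3.52×10^14 m² → Δh = 0.907 m = 910 mm.

≈ 910 mm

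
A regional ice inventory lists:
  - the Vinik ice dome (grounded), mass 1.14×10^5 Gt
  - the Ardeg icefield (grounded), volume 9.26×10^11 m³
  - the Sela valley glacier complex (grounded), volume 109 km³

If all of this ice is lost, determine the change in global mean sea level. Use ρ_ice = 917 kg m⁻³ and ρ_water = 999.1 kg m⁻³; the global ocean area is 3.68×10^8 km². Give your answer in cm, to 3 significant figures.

Vinik: 1.14×10^5 Gt = 1.140×10^17 kg; dividing by ρ_w = 999.1 kg m⁻³ gives 1.141×10^14 m³ of water.
Ardeg: 9.26×10^11 m³ × (917/999.1) = 8.499×10^11 m³ of water.
Sela: 109 km³ × (917/999.1) = 100.0 km³ of water.
Total added water ≈ 1.151×10^14 m³ over 3.68×10^14 m² → Δh = 0.313 m = 31.3 cm.

≈ 31.3 cm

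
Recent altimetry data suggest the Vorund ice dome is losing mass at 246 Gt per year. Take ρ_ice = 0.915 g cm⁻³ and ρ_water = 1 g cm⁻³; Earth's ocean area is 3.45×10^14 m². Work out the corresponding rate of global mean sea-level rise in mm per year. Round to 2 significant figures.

ρ_w = 1 g cm⁻³ = 1000 kg m⁻³. Annual water volume added = 246 Gt / ρ_w = 2.460×10^14 kg / 1000 kg m⁻³ = 2.460×10^11 m³.
Δh per year = 2.460×10^11 / 3.45×10^14 = 7.13×10^-4 m = 0.71 mm.

≈ 0.71 mm/yr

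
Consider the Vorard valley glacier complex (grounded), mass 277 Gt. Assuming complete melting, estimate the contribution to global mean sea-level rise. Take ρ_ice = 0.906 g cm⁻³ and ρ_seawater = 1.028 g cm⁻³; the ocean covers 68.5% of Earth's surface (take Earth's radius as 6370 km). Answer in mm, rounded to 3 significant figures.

≈ 0.771 mm

Vorard: 277 Gt = 2.770×10^14 kg; dividing by ρ_w = 1.028 g cm⁻³ = 1028 kg m⁻³ gives 2.695×10^11 m³ of water.
Spread over 3.49×10^14 m² of ocean, Δh = 2.695×10^11 / 3.49×10^14 = 7.71×10^-4 m = 0.771 mm.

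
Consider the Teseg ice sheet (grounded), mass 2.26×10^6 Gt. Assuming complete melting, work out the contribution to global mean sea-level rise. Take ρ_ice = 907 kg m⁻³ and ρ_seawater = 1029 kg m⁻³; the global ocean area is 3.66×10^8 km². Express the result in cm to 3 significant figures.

≈ 600 cm

Teseg: 2.26×10^6 Gt = 2.260×10^18 kg; dividing by ρ_w = 1029 kg m⁻³ gives 2.196×10^15 m³ of water.
Spread over 3.66×10^14 m² of ocean, Δh = 2.196×10^15 / 3.66×10^14 = 6.00 m = 600 cm.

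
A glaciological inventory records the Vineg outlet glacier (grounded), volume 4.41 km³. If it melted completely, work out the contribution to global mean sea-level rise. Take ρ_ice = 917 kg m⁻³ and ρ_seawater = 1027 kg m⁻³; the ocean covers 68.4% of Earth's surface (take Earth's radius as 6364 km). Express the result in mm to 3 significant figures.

≈ 0.0113 mm

Vineg: 4.41 km³ × (917/1027) = 3.938 km³ of water.
Spread over 3.48×10^14 m² of ocean, Δh = 3.938×10^9 / 3.48×10^14 = 1.13×10^-5 m = 0.0113 mm.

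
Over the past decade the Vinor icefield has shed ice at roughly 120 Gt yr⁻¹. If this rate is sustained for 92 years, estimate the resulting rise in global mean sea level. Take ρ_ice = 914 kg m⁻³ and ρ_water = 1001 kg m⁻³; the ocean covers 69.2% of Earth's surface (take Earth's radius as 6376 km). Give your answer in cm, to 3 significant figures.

Total mass lost = 120 Gt/yr × 92 yr = 1.104×10^4 Gt = 1.104×10^16 kg.
ρ_w = 1001 kg m⁻³, so water volume = 1.104×10^16 / 1001 = 1.103×10^13 m³.
Δh = 1.103×10^13 / 3.54×10^14 = 0.0312 m = 3.12 cm.

≈ 3.12 cm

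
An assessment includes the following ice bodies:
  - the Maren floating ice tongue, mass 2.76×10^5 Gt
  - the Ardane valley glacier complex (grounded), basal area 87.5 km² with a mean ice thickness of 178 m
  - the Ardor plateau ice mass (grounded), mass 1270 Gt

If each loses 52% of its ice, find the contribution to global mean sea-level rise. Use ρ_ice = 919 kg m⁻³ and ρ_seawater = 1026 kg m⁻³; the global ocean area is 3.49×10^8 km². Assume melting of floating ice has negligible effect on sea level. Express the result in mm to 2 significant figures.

≈ 1.9 mm

The Maren floating ice tongue is floating and already displaces its own weight of water, so its melt adds essentially nothing to sea level.
Ardane: ice volume = 87.5 km² × 178 m = 15.57 km³; 0.52 × 15.57 × (919/1026) = 7.254 km³ of water.
Ardor: 0.52 × 1270 Gt = 6.604×10^14 kg; dividing by ρ_w = 1026 kg m⁻³ gives 6.437×10^11 m³ of water.
Total added water ≈ 6.509×10^11 m³ over 3.49×10^14 m² → Δh = 1.87×10^-3 m = 1.9 mm.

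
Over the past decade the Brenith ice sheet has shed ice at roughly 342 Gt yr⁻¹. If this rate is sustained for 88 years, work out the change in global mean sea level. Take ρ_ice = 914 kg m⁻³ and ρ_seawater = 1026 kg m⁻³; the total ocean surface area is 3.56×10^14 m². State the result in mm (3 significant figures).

Total mass lost = 342 Gt/yr × 88 yr = 3.010×10^4 Gt = 3.010×10^16 kg.
ρ_w = 1026 kg m⁻³, so water volume = 3.010×10^16 / 1026 = 2.933×10^13 m³.
Δh = 2.933×10^13 / 3.56×10^14 = 0.0824 m = 82.4 mm.

≈ 82.4 mm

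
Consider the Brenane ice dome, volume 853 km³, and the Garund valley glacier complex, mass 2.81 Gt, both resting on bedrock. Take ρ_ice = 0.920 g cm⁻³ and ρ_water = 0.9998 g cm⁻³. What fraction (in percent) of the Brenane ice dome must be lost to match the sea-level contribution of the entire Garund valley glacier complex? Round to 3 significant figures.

Equal sea-level rise means equal mass of meltwater, i.e. equal mass of ice lost.
Ice mass of Garund: 2.810×10^12 kg; ice mass of Brenane: 7.848×10^14 kg.
Fraction required = 2.810×10^12 / 7.848×10^14 = 3.58×10^-3 → 0.358 %.

≈ 0.358 %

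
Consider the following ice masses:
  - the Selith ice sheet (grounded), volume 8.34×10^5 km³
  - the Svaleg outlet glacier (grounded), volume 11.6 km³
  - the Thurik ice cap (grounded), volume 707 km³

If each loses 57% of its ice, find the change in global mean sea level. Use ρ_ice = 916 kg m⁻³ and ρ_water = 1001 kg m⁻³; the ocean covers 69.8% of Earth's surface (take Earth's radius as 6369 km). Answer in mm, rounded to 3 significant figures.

≈ 1220 mm

Selith: 0.57 × 8.34×10^5 km³ × (916/1001) = 4.350×10^5 km³ of water.
Svaleg: 0.57 × 11.6 km³ × (916/1001) = 6.051 km³ of water.
Thurik: 0.57 × 707 km³ × (916/1001) = 368.8 km³ of water.
Total added water ≈ 4.354×10^14 m³ over 3.56×10^14 m² → Δh = 1.22 m = 1220 mm.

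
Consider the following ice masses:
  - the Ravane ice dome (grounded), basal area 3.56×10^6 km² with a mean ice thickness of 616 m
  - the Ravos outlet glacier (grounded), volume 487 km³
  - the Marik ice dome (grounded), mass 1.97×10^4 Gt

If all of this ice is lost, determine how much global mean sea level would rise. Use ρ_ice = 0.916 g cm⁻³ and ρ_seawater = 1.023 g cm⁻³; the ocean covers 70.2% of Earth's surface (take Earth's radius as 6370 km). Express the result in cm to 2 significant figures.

Ravane: ice volume = 3.56×10^6 km² × 616 m = 2.193×10^6 km³; 2.193×10^6 × (916/1023) = 1.964×10^6 km³ of water.
Ravos: 487 km³ × (916/1023) = 436.1 km³ of water.
Marik: 1.97×10^4 Gt = 1.970×10^16 kg; dividing by ρ_w = 1.023 g cm⁻³ = 1023 kg m⁻³ gives 1.926×10^13 m³ of water.
Total added water ≈ 1.983×10^15 m³ over 3.58×10^14 m² → Δh = 5.54 m = 550 cm.

≈ 550 cm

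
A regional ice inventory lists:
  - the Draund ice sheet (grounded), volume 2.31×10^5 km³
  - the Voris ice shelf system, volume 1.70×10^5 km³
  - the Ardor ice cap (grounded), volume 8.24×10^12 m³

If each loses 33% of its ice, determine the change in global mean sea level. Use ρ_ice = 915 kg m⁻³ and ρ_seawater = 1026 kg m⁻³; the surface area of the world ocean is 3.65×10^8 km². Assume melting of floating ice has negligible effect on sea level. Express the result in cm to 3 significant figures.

≈ 19.3 cm

Draund: 0.33 × 2.31×10^5 km³ × (915/1026) = 6.798×10^4 km³ of water.
The Voris ice shelf system is floating and already displaces its own weight of water, so its melt adds essentially nothing to sea level.
Ardor: 0.33 × 8.24×10^12 m³ × (915/1026) = 2.425×10^12 m³ of water.
Total added water ≈ 7.041×10^13 m³ over 3.65×10^14 m² → Δh = 0.193 m = 19.3 cm.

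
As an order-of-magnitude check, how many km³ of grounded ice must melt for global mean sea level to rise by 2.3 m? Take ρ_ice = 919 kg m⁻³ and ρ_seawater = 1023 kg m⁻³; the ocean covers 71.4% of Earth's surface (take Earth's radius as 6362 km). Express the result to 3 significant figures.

Required water volume = Δh × A = 2.3 m × 3.63×10^14 m² = 8.353×10^14 m³ = 8.353×10^5 km³.
Ice volume = water volume × ρ_w/ρ_ice = 8.353×10^5 × 1023/919 = 9.30×10^5 km³.

≈ 9.30×10^5 km³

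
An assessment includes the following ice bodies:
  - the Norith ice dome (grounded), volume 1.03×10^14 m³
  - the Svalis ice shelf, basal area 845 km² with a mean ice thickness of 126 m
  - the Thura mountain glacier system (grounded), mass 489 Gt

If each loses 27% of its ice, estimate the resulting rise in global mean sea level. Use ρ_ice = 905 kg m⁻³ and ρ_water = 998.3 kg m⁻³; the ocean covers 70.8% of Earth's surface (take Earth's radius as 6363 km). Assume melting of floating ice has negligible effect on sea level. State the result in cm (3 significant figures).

≈ 7.04 cm

Norith: 0.27 × 1.03×10^14 m³ × (905/998.3) = 2.521×10^13 m³ of water.
The Svalis ice shelf is floating and already displaces its own weight of water, so its melt adds essentially nothing to sea level.
Thura: 0.27 × 489 Gt = 1.320×10^14 kg; dividing by ρ_w = 998.3 kg m⁻³ gives 1.323×10^11 m³ of water.
Total added water ≈ 2.534×10^13 m³ over 3.60×10^14 m² → Δh = 0.0704 m = 7.04 cm.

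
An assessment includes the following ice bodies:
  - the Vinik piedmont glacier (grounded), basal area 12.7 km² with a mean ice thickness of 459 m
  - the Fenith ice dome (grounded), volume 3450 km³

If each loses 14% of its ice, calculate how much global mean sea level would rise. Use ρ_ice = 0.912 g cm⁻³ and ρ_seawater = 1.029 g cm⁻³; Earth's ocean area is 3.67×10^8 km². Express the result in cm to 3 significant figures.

≈ 0.117 cm

Vinik: ice volume = 12.7 km² × 459 m = 5.829 km³; 0.14 × 5.829 × (912/1029) = 0.7233 km³ of water.
Fenith: 0.14 × 3450 km³ × (912/1029) = 428.1 km³ of water.
Total added water ≈ 4.288×10^11 m³ over 3.67×10^14 m² → Δh = 1.17×10^-3 m = 0.117 cm.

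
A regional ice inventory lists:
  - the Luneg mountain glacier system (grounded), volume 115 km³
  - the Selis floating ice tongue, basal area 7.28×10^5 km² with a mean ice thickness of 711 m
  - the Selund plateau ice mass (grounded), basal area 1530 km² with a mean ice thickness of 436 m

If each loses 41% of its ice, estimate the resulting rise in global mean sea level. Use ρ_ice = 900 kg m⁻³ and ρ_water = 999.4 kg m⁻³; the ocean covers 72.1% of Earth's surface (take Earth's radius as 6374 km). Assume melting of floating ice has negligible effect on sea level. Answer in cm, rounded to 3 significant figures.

Luneg: 0.41 × 115 km³ × (900/999.4) = 42.46 km³ of water.
The Selis floating ice tongue is floating and already displaces its own weight of water, so its melt adds essentially nothing to sea level.
Selund: ice volume = 1530 km² × 436 m = 667.1 km³; 0.41 × 667.1 × (900/999.4) = 246.3 km³ of water.
Total added water ≈ 2.888×10^11 m³ over 3.68×10^14 m² → Δh = 7.84×10^-4 m = 0.0784 cm.

≈ 0.0784 cm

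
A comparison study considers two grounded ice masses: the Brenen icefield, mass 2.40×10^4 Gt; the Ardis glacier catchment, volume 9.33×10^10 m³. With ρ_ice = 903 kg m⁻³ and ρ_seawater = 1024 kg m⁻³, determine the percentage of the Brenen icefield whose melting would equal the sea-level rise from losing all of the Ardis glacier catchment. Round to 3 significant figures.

≈ 0.351 %

Equal sea-level rise means equal mass of meltwater, i.e. equal mass of ice lost.
Ice mass of Ardis: 8.425×10^13 kg; ice mass of Brenen: 2.400×10^16 kg.
Fraction required = 8.425×10^13 / 2.400×10^16 = 3.51×10^-3 → 0.351 %.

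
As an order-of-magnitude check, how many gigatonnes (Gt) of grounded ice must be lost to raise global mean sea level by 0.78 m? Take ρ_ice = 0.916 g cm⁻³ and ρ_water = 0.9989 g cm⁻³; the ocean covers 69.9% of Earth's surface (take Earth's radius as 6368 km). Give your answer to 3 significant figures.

Required water volume = Δh × A = 0.78 m × 3.56×10^14 m² = 2.778×10^14 m³.
ρ_w = 0.9989 g cm⁻³ = 998.9 kg m⁻³, so the mass of water = 2.778×10^14 m³ × 998.9 kg m⁻³ = 2.775×10^17 kg = 2.78×10^5 Gt (and the same mass of ice, by conservation).

≈ 2.78×10^5 Gt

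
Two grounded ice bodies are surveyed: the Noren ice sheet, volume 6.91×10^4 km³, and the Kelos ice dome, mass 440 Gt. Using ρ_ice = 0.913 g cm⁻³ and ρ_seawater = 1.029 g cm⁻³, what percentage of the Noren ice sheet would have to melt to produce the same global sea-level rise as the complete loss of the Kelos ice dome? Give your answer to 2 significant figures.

≈ 0.70 %

Equal sea-level rise means equal mass of meltwater, i.e. equal mass of ice lost.
Ice mass of Kelos: 4.400×10^14 kg; ice mass of Noren: 6.309×10^16 kg.
Fraction required = 4.400×10^14 / 6.309×10^16 = 6.97×10^-3 → 0.70 %.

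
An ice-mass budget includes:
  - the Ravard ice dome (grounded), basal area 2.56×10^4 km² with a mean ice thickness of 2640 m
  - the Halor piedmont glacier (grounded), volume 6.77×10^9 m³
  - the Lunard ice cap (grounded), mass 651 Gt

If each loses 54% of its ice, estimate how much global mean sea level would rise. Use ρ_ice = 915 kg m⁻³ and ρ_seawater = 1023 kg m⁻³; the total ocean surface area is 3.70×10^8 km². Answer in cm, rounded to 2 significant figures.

Ravard: ice volume = 2.56×10^4 km² × 2640 m = 6.758×10^4 km³; 0.54 × 6.758×10^4 × (915/1023) = 3.264×10^4 km³ of water.
Halor: 0.54 × 6.77×10^9 m³ × (915/1023) = 3.270×10^9 m³ of water.
Lunard: 0.54 × 651 Gt = 3.515×10^14 kg; dividing by ρ_w = 1023 kg m⁻³ gives 3.436×10^11 m³ of water.
Total added water ≈ 3.299×10^13 m³ over 3.70×10^14 m² → Δh = 0.0892 m = 8.9 cm.

≈ 8.9 cm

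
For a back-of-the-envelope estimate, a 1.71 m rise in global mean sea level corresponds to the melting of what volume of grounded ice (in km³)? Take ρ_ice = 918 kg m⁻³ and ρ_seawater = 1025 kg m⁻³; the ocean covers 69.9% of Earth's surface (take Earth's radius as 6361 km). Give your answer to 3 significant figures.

≈ 6.79×10^5 km³

Required water volume = Δh × A = 1.71 m × 3.55×10^14 m² = 6.078×10^14 m³ = 6.078×10^5 km³.
Ice volume = water volume × ρ_w/ρ_ice = 6.078×10^5 × 1025/918 = 6.79×10^5 km³.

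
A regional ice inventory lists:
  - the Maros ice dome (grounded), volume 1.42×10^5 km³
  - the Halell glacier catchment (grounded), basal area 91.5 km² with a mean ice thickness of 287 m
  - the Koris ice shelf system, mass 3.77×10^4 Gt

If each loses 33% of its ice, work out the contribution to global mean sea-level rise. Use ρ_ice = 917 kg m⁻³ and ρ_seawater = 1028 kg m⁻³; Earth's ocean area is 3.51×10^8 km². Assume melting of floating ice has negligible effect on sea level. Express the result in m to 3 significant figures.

≈ 0.119 m

Maros: 0.33 × 1.42×10^5 km³ × (917/1028) = 4.180×10^4 km³ of water.
Halell: ice volume = 91.5 km² × 287 m = 26.26 km³; 0.33 × 26.26 × (917/1028) = 7.730 km³ of water.
The Koris ice shelf system is floating and already displaces its own weight of water, so its melt adds essentially nothing to sea level.
Total added water ≈ 4.181×10^13 m³ over 3.51×10^14 m² → Δh = 0.119 m.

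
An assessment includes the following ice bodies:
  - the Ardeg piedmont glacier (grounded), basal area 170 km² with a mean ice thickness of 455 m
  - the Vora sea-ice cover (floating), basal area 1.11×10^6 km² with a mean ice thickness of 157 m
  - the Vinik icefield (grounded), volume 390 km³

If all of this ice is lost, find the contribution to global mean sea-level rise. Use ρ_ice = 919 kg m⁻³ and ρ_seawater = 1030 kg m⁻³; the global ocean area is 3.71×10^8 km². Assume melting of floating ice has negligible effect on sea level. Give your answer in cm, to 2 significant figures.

≈ 0.11 cm

Ardeg: ice volume = 170 km² × 455 m = 77.35 km³; 77.35 × (919/1030) = 69.01 km³ of water.
The Vora sea-ice cover is floating and already displaces its own weight of water, so its melt adds essentially nothing to sea level.
Vinik: 390 km³ × (919/1030) = 348.0 km³ of water.
Total added water ≈ 4.170×10^11 m³ over 3.71×10^14 m² → Δh = 1.12×10^-3 m = 0.11 cm.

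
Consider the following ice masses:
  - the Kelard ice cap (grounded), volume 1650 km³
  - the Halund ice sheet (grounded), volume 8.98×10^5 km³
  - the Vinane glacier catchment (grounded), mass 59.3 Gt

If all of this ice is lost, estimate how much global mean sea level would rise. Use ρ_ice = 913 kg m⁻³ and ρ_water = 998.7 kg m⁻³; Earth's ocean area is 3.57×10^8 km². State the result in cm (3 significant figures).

≈ 230 cm

Kelard: 1650 km³ × (913/998.7) = 1508 km³ of water.
Halund: 8.98×10^5 km³ × (913/998.7) = 8.209×10^5 km³ of water.
Vinane: 59.3 Gt = 5.930×10^13 kg; dividing by ρ_w = 998.7 kg m⁻³ gives 5.938×10^10 m³ of water.
Total added water ≈ 8.225×10^14 m³ over 3.57×10^14 m² → Δh = 2.30 m = 230 cm.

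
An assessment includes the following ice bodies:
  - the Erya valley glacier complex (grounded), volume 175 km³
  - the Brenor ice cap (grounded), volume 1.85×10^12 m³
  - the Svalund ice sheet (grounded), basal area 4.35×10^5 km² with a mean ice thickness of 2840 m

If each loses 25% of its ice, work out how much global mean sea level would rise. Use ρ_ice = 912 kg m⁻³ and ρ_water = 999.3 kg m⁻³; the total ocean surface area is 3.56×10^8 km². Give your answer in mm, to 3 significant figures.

Erya: 0.25 × 175 km³ × (912/999.3) = 39.93 km³ of water.
Brenor: 0.25 × 1.85×10^12 m³ × (912/999.3) = 4.221×10^11 m³ of water.
Svalund: ice volume = 4.35×10^5 km² × 2840 m = 1.235×10^6 km³; 0.25 × 1.235×10^6 × (912/999.3) = 2.819×10^5 km³ of water.
Total added water ≈ 2.823×10^14 m³ over 3.56×10^14 m² → Δh = 0.793 m = 793 mm.

≈ 793 mm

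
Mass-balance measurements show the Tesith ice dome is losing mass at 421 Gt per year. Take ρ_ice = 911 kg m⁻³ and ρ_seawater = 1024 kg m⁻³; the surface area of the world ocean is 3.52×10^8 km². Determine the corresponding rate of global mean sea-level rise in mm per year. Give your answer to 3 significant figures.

ρ_w = 1024 kg m⁻³. Annual water volume added = 421 Gt / ρ_w = 4.210×10^14 kg / 1024 kg m⁻³ = 4.111×10^11 m³.
Δh per year = 4.111×10^11 / 3.52×10^14 = 1.17×10^-3 m = 1.17 mm.

≈ 1.17 mm/yr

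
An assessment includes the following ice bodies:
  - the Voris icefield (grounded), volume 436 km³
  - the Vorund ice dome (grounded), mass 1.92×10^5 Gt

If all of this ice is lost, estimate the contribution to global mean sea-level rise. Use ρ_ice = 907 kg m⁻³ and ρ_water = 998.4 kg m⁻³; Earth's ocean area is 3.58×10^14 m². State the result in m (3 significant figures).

≈ 0.538 m

Voris: 436 km³ × (907/998.4) = 396.1 km³ of water.
Vorund: 1.92×10^5 Gt = 1.920×10^17 kg; dividing by ρ_w = 998.4 kg m⁻³ gives 1.923×10^14 m³ of water.
Total added water ≈ 1.927×10^14 m³ over 3.58×10^14 m² → Δh = 0.538 m.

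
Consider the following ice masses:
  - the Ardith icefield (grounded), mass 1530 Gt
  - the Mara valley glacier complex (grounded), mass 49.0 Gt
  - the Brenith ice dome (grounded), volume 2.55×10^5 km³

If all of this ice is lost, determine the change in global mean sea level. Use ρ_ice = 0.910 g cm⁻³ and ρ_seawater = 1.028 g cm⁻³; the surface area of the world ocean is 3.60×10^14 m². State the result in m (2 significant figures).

≈ 0.63 m

Ardith: 1530 Gt = 1.530×10^15 kg; dividing by ρ_w = 1.028 g cm⁻³ = 1028 kg m⁻³ gives 1.488×10^12 m³ of water.
Mara: 49.0 Gt = 4.900×10^13 kg; dividing by ρ_w = 1028 kg m⁻³ gives 4.767×10^10 m³ of water.
Brenith: 2.55×10^5 km³ × (910/1028) = 2.257×10^5 km³ of water.
Total added water ≈ 2.273×10^14 m³ over 3.60×10^14 m² → Δh = 0.631 m.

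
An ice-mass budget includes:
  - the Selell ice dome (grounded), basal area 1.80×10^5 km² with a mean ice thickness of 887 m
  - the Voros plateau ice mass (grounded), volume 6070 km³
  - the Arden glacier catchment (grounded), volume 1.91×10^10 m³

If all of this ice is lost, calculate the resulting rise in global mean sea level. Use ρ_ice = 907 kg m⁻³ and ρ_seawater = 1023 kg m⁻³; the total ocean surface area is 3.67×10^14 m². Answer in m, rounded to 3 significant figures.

Selell: ice volume = 1.80×10^5 km² × 887 m = 1.597×10^5 km³; 1.597×10^5 × (907/1023) = 1.416×10^5 km³ of water.
Voros: 6070 km³ × (907/1023) = 5382 km³ of water.
Arden: 1.91×10^10 m³ × (907/1023) = 1.693×10^10 m³ of water.
Total added water ≈ 1.470×10^14 m³ over 3.67×10^14 m² → Δh = 0.400 m.

≈ 0.400 m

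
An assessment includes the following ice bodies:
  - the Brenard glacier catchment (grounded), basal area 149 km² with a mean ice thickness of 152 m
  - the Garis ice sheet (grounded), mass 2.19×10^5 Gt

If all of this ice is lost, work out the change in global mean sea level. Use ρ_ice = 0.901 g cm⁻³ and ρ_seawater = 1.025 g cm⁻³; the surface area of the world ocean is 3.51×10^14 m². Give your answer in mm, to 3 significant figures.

Brenard: ice volume = 149 km² × 152 m = 22.65 km³; 22.65 × (901/1025) = 19.91 km³ of water.
Garis: 2.19×10^5 Gt = 2.190×10^17 kg; dividing by ρ_w = 1.025 g cm⁻³ = 1025 kg m⁻³ gives 2.137×10^14 m³ of water.
Total added water ≈ 2.137×10^14 m³ over 3.51×10^14 m² → Δh = 0.609 m = 609 mm.

≈ 609 mm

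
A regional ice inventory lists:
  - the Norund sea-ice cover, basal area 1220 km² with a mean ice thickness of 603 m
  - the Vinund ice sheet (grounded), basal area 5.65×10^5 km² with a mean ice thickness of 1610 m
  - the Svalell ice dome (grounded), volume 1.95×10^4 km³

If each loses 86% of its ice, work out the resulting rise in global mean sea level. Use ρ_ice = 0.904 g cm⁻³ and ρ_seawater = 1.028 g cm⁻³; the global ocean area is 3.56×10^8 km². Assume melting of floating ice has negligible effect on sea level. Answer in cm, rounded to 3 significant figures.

≈ 197 cm

The Norund sea-ice cover is floating and already displaces its own weight of water, so its melt adds essentially nothing to sea level.
Vinund: ice volume = 5.65×10^5 km² × 1610 m = 9.096×10^5 km³; 0.86 × 9.096×10^5 × (904/1028) = 6.879×10^5 km³ of water.
Svalell: 0.86 × 1.95×10^4 km³ × (904/1028) = 1.475×10^4 km³ of water.
Total added water ≈ 7.027×10^14 m³ over 3.56×10^14 m² → Δh = 1.97 m = 197 cm.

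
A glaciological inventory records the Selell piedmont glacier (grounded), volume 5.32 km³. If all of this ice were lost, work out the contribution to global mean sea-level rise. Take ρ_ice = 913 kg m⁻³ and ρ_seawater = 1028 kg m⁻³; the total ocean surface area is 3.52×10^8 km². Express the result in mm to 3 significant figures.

≈ 0.0134 mm

Selell: 5.32 km³ × (913/1028) = 4.725 km³ of water.
Spread over 3.52×10^14 m² of ocean, Δh = 4.725×10^9 / 3.52×10^14 = 1.34×10^-5 m = 0.0134 mm.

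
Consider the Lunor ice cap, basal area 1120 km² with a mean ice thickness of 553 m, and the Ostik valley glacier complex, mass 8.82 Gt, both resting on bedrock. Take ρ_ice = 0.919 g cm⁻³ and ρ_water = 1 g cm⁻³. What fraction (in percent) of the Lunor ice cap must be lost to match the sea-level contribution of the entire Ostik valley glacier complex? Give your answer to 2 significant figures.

Equal sea-level rise means equal mass of meltwater, i.e. equal mass of ice lost.
Ice mass of Ostik: 8.820×10^12 kg; ice mass of Lunor: 5.692×10^14 kg.
Fraction required = 8.820×10^12 / 5.692×10^14 = 0.0155 → 1.5 %.

≈ 1.5 %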